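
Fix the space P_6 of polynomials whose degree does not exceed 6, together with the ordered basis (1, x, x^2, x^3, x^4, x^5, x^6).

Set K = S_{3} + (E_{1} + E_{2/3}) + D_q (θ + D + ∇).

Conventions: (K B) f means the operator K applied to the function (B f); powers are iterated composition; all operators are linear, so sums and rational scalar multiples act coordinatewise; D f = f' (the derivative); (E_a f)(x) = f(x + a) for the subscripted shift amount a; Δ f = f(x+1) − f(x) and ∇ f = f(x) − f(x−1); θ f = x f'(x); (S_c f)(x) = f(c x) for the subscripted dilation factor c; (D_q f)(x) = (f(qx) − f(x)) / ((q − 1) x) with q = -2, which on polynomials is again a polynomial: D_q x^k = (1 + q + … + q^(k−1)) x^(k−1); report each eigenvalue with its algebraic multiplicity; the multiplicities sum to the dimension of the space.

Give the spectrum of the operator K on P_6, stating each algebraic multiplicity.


λ = 3 (multiplicity 1), λ = 5 (multiplicity 1), λ = 11 (multiplicity 1), λ = 29 (multiplicity 1), λ = 83 (multiplicity 1), λ = 245 (multiplicity 1), λ = 731 (multiplicity 1)

image of 1: 3
image of x: 5x + 8/3
image of x^2: 11x^2 + (4/3)x + 49/9
image of x^3: 29x^3 + 14x^2 - (5/3)x - 46/27
image of x^4: 83x^4 - (40/3)x^3 + (98/3)x^2 + (302/27)x + 421/81
image of x^5: 245x^5 + (190/3)x^4 - (320/9)x^3 - (460/27)x^2 - (325/81)x - 940/243
image of x^6: 731x^6 - 116x^5 + (461/3)x^4 + (2725/27)x^3 + (2105/27)x^2 + (1765/81)x + 5167/729
the matrix is upper triangular; its diagonal is (3, 5, 11, 29, 83, 245, 731)
for a triangular matrix the eigenvalues are the diagonal entries, with algebraic multiplicity their repetition count


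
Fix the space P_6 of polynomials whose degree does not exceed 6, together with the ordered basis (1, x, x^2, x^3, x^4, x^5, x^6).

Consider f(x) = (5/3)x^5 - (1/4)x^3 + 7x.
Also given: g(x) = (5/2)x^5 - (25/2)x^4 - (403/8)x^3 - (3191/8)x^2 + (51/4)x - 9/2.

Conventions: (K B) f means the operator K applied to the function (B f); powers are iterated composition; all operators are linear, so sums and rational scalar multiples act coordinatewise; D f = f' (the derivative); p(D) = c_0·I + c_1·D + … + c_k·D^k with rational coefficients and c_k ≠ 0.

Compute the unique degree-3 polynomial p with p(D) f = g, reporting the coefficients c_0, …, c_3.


D^0 f = (5/3)x^5 - (1/4)x^3 + 7x
D^1 f = (25/3)x^4 - (3/4)x^2 + 7
D^2 f = (100/3)x^3 - (3/2)x
D^3 f = 100x^2 - 3/2
matching coefficients of g against c_0 f + c_1 Df + … from the top degree down determines the c_i
solution: c_0 = 3/2, c_1 = -3/2, c_2 = -3/2, c_3 = -4

p(D) = (3/2)·I − (3/2)·D − (3/2)·D^2 − 4·D^3, i.e. c_0 = 3/2, c_1 = -3/2, c_2 = -3/2, c_3 = -4


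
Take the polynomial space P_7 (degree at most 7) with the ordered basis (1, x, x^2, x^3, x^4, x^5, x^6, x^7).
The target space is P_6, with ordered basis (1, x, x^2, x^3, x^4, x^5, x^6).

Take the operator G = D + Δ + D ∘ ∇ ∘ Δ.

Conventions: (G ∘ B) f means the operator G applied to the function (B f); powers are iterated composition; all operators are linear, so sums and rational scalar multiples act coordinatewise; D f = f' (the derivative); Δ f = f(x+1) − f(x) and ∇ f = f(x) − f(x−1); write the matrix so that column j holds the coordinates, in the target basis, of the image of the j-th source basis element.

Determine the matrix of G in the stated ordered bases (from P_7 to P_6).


the matrix is [[0, 2, 1, 7, 1, 11, 1, 15]; [0, 0, 4, 3, 28, 5, 66, 7]; [0, 0, 0, 6, 6, 70, 15, 231]; [0, 0, 0, 0, 8, 10, 140, 35]; [0, 0, 0, 0, 0, 10, 15, 245]; [0, 0, 0, 0, 0, 0, 12, 21]; [0, 0, 0, 0, 0, 0, 0, 14]] (rows listed top to bottom)

image of 1: 0
image of x: 2
image of x^2: 4x + 1
image of x^3: 6x^2 + 3x + 7
image of x^4: 8x^3 + 6x^2 + 28x + 1
image of x^5: 10x^4 + 10x^3 + 70x^2 + 5x + 11
image of x^6: 12x^5 + 15x^4 + 140x^3 + 15x^2 + 66x + 1
image of x^7: 14x^6 + 21x^5 + 245x^4 + 35x^3 + 231x^2 + 7x + 15
each image's coordinates form column j of the matrix


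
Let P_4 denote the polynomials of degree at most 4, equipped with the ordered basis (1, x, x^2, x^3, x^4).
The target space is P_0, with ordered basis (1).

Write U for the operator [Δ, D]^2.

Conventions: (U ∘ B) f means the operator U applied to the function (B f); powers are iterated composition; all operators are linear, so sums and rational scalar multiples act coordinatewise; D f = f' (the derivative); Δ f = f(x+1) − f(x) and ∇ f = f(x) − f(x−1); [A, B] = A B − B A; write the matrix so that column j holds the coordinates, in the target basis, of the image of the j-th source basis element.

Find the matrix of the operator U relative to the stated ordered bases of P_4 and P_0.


the matrix is [[0, 0, 0, 0, 0]] (rows listed top to bottom)

image of 1: 0
image of x: 0
image of x^2: 0
image of x^3: 0
image of x^4: 0
each image's coordinates form column j of the matrix


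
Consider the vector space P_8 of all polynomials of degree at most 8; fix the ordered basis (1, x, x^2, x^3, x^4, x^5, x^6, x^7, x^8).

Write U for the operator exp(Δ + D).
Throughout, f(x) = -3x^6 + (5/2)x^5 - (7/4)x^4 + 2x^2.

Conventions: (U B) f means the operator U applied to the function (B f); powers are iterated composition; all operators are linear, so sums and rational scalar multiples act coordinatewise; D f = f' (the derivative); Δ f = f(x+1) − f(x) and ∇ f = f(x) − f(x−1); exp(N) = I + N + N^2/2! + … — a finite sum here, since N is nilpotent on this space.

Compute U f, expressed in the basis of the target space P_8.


order-1 term: -36x^5 - 20x^4 - 49x^3 - (61/2)x^2 - (9/2)x - 1/4
order-2 term: -180x^4 - 260x^3 - 387x^2 - (529/2)x - 289/4
order-3 term: -480x^3 - 880x^2 - 1016x - 452
order-4 term: -720x^2 - 1240x - 848
order-5 term: -576x - 640
order-6 term: -192
the series for exp(Δ + D) f terminates at order 6
exp(Δ + D) f = -3x^6 - (67/2)x^5 - (807/4)x^4 - 789x^3 - (4031/2)x^2 - 3101x - 4409/2

the image equals g(x) = -3x^6 - (67/2)x^5 - (807/4)x^4 - 789x^3 - (4031/2)x^2 - 3101x - 4409/2


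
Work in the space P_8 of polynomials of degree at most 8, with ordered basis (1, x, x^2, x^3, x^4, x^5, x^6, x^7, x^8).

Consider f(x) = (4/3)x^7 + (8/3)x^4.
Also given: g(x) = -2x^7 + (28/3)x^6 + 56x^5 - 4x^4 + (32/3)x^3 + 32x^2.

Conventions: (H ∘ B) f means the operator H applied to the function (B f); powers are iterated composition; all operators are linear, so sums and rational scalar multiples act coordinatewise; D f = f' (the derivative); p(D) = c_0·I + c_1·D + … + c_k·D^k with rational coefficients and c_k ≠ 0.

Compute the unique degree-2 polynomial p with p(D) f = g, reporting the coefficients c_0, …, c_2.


c_0 = -3/2, c_1 = 1, c_2 = 1

D^0 f = (4/3)x^7 + (8/3)x^4
D^1 f = (28/3)x^6 + (32/3)x^3
D^2 f = 56x^5 + 32x^2
matching coefficients of g against c_0 f + c_1 Df + … from the top degree down determines the c_i
solution: c_0 = -3/2, c_1 = 1, c_2 = 1


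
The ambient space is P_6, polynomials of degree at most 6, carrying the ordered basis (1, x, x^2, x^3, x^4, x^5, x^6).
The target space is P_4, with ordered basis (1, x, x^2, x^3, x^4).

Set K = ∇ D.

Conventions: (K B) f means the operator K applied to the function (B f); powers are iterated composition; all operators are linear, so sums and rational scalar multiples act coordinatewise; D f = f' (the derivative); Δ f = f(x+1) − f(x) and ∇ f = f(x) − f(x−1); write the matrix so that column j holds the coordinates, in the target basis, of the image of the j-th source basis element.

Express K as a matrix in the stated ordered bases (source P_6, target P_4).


the matrix is [[0, 0, 2, -3, 4, -5, 6]; [0, 0, 0, 6, -12, 20, -30]; [0, 0, 0, 0, 12, -30, 60]; [0, 0, 0, 0, 0, 20, -60]; [0, 0, 0, 0, 0, 0, 30]] (rows listed top to bottom)

image of 1: 0
image of x: 0
image of x^2: 2
image of x^3: 6x - 3
image of x^4: 12x^2 - 12x + 4
image of x^5: 20x^3 - 30x^2 + 20x - 5
image of x^6: 30x^4 - 60x^3 + 60x^2 - 30x + 6
each image's coordinates form column j of the matrix


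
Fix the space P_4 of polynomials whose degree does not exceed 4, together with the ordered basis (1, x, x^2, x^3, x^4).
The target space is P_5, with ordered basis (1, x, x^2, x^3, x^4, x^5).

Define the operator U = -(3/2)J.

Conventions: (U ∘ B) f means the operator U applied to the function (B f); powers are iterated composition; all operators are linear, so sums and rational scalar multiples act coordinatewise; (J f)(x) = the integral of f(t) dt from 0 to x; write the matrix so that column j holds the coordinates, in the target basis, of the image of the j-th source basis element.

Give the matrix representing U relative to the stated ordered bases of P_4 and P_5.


the matrix is [[0, 0, 0, 0, 0]; [-3/2, 0, 0, 0, 0]; [0, -3/4, 0, 0, 0]; [0, 0, -1/2, 0, 0]; [0, 0, 0, -3/8, 0]; [0, 0, 0, 0, -3/10]] (rows listed top to bottom)

image of 1: -(3/2)x
image of x: -(3/4)x^2
image of x^2: -(1/2)x^3
image of x^3: -(3/8)x^4
image of x^4: -(3/10)x^5
each image's coordinates form column j of the matrix


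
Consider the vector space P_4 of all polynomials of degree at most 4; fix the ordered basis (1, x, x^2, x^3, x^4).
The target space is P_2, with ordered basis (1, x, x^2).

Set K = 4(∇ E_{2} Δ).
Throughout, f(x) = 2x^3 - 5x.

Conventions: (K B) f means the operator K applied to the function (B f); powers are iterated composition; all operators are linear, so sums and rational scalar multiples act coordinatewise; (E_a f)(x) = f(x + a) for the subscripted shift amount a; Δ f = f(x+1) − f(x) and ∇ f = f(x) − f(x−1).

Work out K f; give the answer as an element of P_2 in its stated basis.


Δ f = 6x^2 + 6x - 3
E_{2} Δ f = 6x^2 + 30x + 33
∇ E_{2} Δ f = 12x + 24
(4(∇ E_{2} Δ)) f = 48x + 96

the result is g(x) = 48x + 96


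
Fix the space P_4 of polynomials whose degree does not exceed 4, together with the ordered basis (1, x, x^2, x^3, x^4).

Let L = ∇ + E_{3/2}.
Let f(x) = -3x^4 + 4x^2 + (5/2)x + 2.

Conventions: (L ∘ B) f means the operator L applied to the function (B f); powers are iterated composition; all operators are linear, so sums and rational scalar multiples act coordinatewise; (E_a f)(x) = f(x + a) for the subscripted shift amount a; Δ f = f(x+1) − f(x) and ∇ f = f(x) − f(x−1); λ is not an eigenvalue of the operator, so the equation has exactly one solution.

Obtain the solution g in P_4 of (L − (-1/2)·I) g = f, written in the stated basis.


g(x) = -2x^4 + (40/3)x^3 - 54x^2 + (515/3)x - 1093/4

write g with unknown coordinates in the stated basis and equate coefficients in (L − (-1/2)·I) g = f
solving from the highest basis element down gives g = -2x^4 + (40/3)x^3 - 54x^2 + (515/3)x - 1093/4
check: L g = -2x^4 - (20/3)x^3 + 31x^2 - (250/3)x + 1109/8
so L g − (-1/2)·g = -3x^4 + 4x^2 + (5/2)x + 2 = f ✓


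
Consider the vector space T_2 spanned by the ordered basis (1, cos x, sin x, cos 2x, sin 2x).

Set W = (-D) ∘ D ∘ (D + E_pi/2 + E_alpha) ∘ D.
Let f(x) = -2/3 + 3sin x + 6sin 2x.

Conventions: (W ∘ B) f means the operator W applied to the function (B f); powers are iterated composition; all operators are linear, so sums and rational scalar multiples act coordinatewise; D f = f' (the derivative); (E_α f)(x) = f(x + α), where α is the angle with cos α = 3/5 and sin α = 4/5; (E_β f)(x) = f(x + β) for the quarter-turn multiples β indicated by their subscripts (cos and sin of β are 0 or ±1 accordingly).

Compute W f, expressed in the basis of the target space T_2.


the image equals g(x) = (9/5)cos x - (42/5)sin x - (1536/25)cos 2x - (3552/25)sin 2x

D f = 3cos x + 12cos 2x
D D f = -3sin x - 24sin 2x
E_pi/2 D f = -3sin x - 12cos 2x
E_alpha D f = (9/5)cos x - (12/5)sin x - (84/25)cos 2x - (288/25)sin 2x
(D + E_pi/2 + E_alpha) D f = (9/5)cos x - (42/5)sin x - (384/25)cos 2x - (888/25)sin 2x
D ((D + E_pi/2 + E_alpha) ∘ D) f = -(42/5)cos x - (9/5)sin x - (1776/25)cos 2x + (768/25)sin 2x
D (D ∘ (D + E_pi/2 + E_alpha) ∘ D) f = -(9/5)cos x + (42/5)sin x + (1536/25)cos 2x + (3552/25)sin 2x
(-D) (D ∘ (D + E_pi/2 + E_alpha) ∘ D) f = (9/5)cos x - (42/5)sin x - (1536/25)cos 2x - (3552/25)sin 2x


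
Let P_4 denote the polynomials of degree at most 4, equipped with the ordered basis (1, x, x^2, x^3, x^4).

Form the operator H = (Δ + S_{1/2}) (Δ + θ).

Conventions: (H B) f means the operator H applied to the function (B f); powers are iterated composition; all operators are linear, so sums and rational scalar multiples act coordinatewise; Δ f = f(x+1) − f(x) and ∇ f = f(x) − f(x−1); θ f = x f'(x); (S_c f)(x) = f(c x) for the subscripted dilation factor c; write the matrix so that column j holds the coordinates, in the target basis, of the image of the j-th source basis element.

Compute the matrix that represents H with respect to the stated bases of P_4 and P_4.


image of 1: 0
image of x: (1/2)x + 2
image of x^2: (1/2)x^2 + 5x + 5
image of x^3: (3/8)x^3 + (39/4)x^2 + (33/2)x + 10
image of x^4: (1/4)x^4 + (33/2)x^3 + (75/2)x^2 + 42x + 19
each image's coordinates form column j of the matrix

the matrix is [[0, 2, 5, 10, 19]; [0, 1/2, 5, 33/2, 42]; [0, 0, 1/2, 39/4, 75/2]; [0, 0, 0, 3/8, 33/2]; [0, 0, 0, 0, 1/4]] (rows listed top to bottom)


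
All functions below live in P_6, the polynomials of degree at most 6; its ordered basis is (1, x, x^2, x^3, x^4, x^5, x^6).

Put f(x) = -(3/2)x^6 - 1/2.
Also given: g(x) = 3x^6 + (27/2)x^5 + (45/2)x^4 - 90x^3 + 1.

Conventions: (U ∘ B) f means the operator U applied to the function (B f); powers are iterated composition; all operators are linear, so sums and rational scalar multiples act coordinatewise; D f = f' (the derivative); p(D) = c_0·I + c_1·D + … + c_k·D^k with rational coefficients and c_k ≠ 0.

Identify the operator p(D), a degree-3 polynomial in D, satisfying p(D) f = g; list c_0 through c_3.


D^0 f = -(3/2)x^6 - 1/2
D^1 f = -9x^5
D^2 f = -45x^4
D^3 f = -180x^3
matching coefficients of g against c_0 f + c_1 Df + … from the top degree down determines the c_i
solution: c_0 = -2, c_1 = -3/2, c_2 = -1/2, c_3 = 1/2

c_0 = -2, c_1 = -3/2, c_2 = -1/2, c_3 = 1/2


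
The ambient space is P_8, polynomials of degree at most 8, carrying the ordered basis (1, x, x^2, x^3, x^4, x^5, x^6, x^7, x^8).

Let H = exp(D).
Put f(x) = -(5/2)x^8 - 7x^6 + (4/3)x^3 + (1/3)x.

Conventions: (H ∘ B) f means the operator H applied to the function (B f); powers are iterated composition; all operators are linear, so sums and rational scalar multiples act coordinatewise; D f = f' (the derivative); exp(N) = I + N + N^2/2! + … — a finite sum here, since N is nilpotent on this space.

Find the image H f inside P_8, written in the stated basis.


order-1 term: -20x^7 - 42x^5 + 4x^2 + 1/3
order-2 term: -70x^6 - 105x^4 + 4x
order-3 term: -140x^5 - 140x^3 + 4/3
order-4 term: -175x^4 - 105x^2
order-5 term: -140x^3 - 42x
order-6 term: -70x^2 - 7
order-7 term: -20x
order-8 term: -5/2
the series for exp(D) f terminates at order 8
exp(D) f = -(5/2)x^8 - 20x^7 - 77x^6 - 182x^5 - 280x^4 - (836/3)x^3 - 171x^2 - (173/3)x - 47/6

the image equals g(x) = -(5/2)x^8 - 20x^7 - 77x^6 - 182x^5 - 280x^4 - (836/3)x^3 - 171x^2 - (173/3)x - 47/6


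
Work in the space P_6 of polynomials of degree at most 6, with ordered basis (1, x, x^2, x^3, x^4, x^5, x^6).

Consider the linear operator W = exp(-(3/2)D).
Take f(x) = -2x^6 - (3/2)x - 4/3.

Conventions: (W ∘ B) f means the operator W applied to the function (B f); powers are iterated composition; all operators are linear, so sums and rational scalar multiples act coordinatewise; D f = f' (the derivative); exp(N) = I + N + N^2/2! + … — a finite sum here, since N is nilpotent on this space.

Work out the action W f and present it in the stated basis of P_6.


the result is g(x) = -2x^6 + 18x^5 - (135/2)x^4 + 135x^3 - (1215/8)x^2 + (717/8)x - 2099/96

order-1 term: 18x^5 + 9/4
order-2 term: -(135/2)x^4
order-3 term: 135x^3
order-4 term: -(1215/8)x^2
order-5 term: (729/8)x
order-6 term: -729/32
the series for exp(-(3/2)D) f terminates at order 6
exp(-(3/2)D) f = -2x^6 + 18x^5 - (135/2)x^4 + 135x^3 - (1215/8)x^2 + (717/8)x - 2099/96


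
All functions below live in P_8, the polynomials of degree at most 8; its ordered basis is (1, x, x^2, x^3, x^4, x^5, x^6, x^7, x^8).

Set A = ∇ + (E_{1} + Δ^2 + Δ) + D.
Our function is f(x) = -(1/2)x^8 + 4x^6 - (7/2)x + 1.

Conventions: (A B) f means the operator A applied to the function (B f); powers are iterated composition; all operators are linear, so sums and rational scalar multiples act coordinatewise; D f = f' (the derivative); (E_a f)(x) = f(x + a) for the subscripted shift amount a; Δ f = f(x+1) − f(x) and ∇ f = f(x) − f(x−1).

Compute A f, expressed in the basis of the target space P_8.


∇ f = -4x^7 + 14x^6 - 4x^5 - 25x^4 + 52x^3 - 46x^2 + 20x - 7
E_{1} f = -(1/2)x^8 - 4x^7 - 10x^6 - 4x^5 + 25x^4 + 52x^3 + 46x^2 + (33/2)x + 1
Δ f = -4x^7 - 14x^6 - 4x^5 + 25x^4 + 52x^3 + 46x^2 + 20x
Δ Δ f = -28x^6 - 168x^5 - 370x^4 - 360x^3 - 28x^2 + 216x + 121
Δ f = -4x^7 - 14x^6 - 4x^5 + 25x^4 + 52x^3 + 46x^2 + 20x
(E_{1} + Δ^2 + Δ) f = -(1/2)x^8 - 8x^7 - 52x^6 - 176x^5 - 320x^4 - 256x^3 + 64x^2 + (505/2)x + 122
D f = -4x^7 + 24x^5 - 7/2
(∇ + (E_{1} + Δ^2 + Δ) + D) f = -(1/2)x^8 - 16x^7 - 38x^6 - 156x^5 - 345x^4 - 204x^3 + 18x^2 + (545/2)x + 223/2

the result is g(x) = -(1/2)x^8 - 16x^7 - 38x^6 - 156x^5 - 345x^4 - 204x^3 + 18x^2 + (545/2)x + 223/2


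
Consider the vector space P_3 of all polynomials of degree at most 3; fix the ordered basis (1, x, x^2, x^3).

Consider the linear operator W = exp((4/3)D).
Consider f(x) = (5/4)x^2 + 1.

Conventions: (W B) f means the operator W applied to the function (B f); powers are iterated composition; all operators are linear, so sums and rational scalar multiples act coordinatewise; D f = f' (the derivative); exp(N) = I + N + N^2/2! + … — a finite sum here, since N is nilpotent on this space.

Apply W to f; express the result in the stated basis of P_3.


order-1 term: (10/3)x
order-2 term: 20/9
the series for exp((4/3)D) f terminates at order 2
exp((4/3)D) f = (5/4)x^2 + (10/3)x + 29/9

the result is g(x) = (5/4)x^2 + (10/3)x + 29/9


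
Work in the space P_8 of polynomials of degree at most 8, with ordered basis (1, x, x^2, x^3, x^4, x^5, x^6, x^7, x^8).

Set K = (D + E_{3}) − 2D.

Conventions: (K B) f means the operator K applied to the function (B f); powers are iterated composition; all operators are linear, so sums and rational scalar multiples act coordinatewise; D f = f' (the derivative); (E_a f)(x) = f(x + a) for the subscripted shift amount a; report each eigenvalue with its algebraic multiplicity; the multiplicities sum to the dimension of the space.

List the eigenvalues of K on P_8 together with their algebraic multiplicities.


image of 1: 1
image of x: x + 2
image of x^2: x^2 + 4x + 9
image of x^3: x^3 + 6x^2 + 27x + 27
image of x^4: x^4 + 8x^3 + 54x^2 + 108x + 81
image of x^5: x^5 + 10x^4 + 90x^3 + 270x^2 + 405x + 243
image of x^6: x^6 + 12x^5 + 135x^4 + 540x^3 + 1215x^2 + 1458x + 729
image of x^7: x^7 + 14x^6 + 189x^5 + 945x^4 + 2835x^3 + 5103x^2 + 5103x + 2187
image of x^8: x^8 + 16x^7 + 252x^6 + 1512x^5 + 5670x^4 + 13608x^3 + 20412x^2 + 17496x + 6561
the matrix is upper triangular; its diagonal is (1, 1, 1, 1, 1, 1, 1, 1, 1)
for a triangular matrix the eigenvalues are the diagonal entries, with algebraic multiplicity their repetition count

λ = 1 (multiplicity 9)


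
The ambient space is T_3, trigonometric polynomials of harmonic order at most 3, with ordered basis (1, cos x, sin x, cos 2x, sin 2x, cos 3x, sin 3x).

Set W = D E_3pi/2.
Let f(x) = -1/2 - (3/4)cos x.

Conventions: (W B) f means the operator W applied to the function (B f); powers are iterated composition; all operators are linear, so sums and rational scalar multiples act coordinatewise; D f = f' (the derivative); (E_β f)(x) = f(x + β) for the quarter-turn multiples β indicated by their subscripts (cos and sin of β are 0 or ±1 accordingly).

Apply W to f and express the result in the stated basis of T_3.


the image equals g(x) = -(3/4)cos x

E_3pi/2 f = -1/2 - (3/4)sin x
D E_3pi/2 f = -(3/4)cos x


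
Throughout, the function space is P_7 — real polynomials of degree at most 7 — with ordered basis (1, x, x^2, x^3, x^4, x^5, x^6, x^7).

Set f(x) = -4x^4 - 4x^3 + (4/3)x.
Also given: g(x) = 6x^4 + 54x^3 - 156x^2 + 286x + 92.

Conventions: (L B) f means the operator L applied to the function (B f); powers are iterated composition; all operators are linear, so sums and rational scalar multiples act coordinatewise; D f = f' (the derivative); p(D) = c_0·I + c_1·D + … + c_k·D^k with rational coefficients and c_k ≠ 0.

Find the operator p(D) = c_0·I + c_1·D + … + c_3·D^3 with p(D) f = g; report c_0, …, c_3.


D^0 f = -4x^4 - 4x^3 + (4/3)x
D^1 f = -16x^3 - 12x^2 + 4/3
D^2 f = -48x^2 - 24x
D^3 f = -96x - 24
matching coefficients of g against c_0 f + c_1 Df + … from the top degree down determines the c_i
solution: c_0 = -3/2, c_1 = -3, c_2 = 4, c_3 = -4

c_0 = -3/2, c_1 = -3, c_2 = 4, c_3 = -4


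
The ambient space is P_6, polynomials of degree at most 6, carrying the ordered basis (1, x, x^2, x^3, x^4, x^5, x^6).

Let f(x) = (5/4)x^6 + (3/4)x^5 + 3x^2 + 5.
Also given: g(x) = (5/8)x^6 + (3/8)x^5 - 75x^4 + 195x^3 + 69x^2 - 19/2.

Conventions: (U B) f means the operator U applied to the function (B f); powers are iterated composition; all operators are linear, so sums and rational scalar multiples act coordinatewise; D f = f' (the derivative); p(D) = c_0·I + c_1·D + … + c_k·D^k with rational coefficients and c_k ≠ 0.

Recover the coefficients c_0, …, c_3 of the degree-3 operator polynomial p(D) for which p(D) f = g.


D^0 f = (5/4)x^6 + (3/4)x^5 + 3x^2 + 5
D^1 f = (15/2)x^5 + (15/4)x^4 + 6x
D^2 f = (75/2)x^4 + 15x^3 + 6
D^3 f = 150x^3 + 45x^2
matching coefficients of g against c_0 f + c_1 Df + … from the top degree down determines the c_i
solution: c_0 = 1/2, c_1 = 0, c_2 = -2, c_3 = 3/2

c_0 = 1/2, c_1 = 0, c_2 = -2, c_3 = 3/2


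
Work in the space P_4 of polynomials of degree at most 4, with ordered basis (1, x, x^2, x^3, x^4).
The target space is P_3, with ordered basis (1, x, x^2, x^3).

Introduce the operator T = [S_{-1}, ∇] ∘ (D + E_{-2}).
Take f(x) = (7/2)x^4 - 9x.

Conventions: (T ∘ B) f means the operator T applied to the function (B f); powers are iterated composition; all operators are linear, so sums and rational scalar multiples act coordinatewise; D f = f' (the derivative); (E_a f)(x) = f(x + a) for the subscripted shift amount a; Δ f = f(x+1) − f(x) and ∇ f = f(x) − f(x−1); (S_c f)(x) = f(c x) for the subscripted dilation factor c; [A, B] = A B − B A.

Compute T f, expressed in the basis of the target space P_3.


the result is g(x) = -28x^3 - 84x^2 - 364x - 270

D f = 14x^3 - 9
E_{-2} f = (7/2)x^4 - 28x^3 + 84x^2 - 121x + 74
(D + E_{-2}) f = (7/2)x^4 - 14x^3 + 84x^2 - 121x + 65
∇ (D + E_{-2}) f = 14x^3 - 63x^2 + 224x - 445/2
S_{-1} ∇ (D + E_{-2}) f = -14x^3 - 63x^2 - 224x - 445/2
S_{-1} (D + E_{-2}) f = (7/2)x^4 + 14x^3 + 84x^2 + 121x + 65
∇ S_{-1} (D + E_{-2}) f = 14x^3 + 21x^2 + 140x + 95/2
[S_{-1}, ∇] (D + E_{-2}) f = -28x^3 - 84x^2 - 364x - 270


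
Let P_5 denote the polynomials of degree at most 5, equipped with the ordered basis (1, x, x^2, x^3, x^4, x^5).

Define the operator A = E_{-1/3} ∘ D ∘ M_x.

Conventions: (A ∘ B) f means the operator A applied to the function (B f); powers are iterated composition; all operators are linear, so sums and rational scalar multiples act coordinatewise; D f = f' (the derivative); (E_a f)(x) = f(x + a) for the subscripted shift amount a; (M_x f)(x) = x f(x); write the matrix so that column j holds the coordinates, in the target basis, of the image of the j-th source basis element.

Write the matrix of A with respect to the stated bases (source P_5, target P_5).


image of 1: 1
image of x: 2x - 2/3
image of x^2: 3x^2 - 2x + 1/3
image of x^3: 4x^3 - 4x^2 + (4/3)x - 4/27
image of x^4: 5x^4 - (20/3)x^3 + (10/3)x^2 - (20/27)x + 5/81
image of x^5: 6x^5 - 10x^4 + (20/3)x^3 - (20/9)x^2 + (10/27)x - 2/81
each image's coordinates form column j of the matrix

the matrix is [[1, -2/3, 1/3, -4/27, 5/81, -2/81]; [0, 2, -2, 4/3, -20/27, 10/27]; [0, 0, 3, -4, 10/3, -20/9]; [0, 0, 0, 4, -20/3, 20/3]; [0, 0, 0, 0, 5, -10]; [0, 0, 0, 0, 0, 6]] (rows listed top to bottom)


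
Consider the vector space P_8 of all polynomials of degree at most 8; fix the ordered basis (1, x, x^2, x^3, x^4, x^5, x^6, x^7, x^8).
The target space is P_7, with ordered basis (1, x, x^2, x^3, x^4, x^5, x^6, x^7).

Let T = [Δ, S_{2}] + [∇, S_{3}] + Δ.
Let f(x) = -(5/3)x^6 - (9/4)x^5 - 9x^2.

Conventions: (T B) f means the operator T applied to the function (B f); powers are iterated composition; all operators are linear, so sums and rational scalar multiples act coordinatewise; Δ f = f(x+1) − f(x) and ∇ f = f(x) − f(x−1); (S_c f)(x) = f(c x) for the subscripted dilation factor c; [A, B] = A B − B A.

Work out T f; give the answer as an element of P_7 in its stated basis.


S_{2} f = -(320/3)x^6 - 72x^5 - 36x^2
Δ S_{2} f = -640x^5 - 1960x^4 - (8560/3)x^3 - 2320x^2 - 1072x - 644/3
Δ f = -10x^5 - (145/4)x^4 - (335/6)x^3 - (95/2)x^2 - (157/4)x - 155/12
S_{2} Δ f = -320x^5 - 580x^4 - (1340/3)x^3 - 190x^2 - (157/2)x - 155/12
[Δ, S_{2}] f = -320x^5 - 1380x^4 - (7220/3)x^3 - 2130x^2 - (1987/2)x - 807/4
S_{3} f = -1215x^6 - (2187/4)x^5 - 81x^2
∇ S_{3} f = -7290x^5 + (61965/4)x^4 - (37665/2)x^3 + (25515/2)x^2 - (18873/4)x + 2997/4
∇ f = -10x^5 + (55/4)x^4 - (65/6)x^3 + (5/2)x^2 - (67/4)x + 101/12
S_{3} ∇ f = -2430x^5 + (4455/4)x^4 - (585/2)x^3 + (45/2)x^2 - (201/4)x + 101/12
[∇, S_{3}] f = -4860x^5 + (28755/2)x^4 - 18540x^3 + 12735x^2 - 4668x + 4445/6
Δ f = -10x^5 - (145/4)x^4 - (335/6)x^3 - (95/2)x^2 - (157/4)x - 155/12
([Δ, S_{2}] + [∇, S_{3}] + Δ) f = -5190x^5 + (51845/4)x^4 - (42005/2)x^3 + (21115/2)x^2 - (22803/4)x + 3157/6

g(x) = -5190x^5 + (51845/4)x^4 - (42005/2)x^3 + (21115/2)x^2 - (22803/4)x + 3157/6


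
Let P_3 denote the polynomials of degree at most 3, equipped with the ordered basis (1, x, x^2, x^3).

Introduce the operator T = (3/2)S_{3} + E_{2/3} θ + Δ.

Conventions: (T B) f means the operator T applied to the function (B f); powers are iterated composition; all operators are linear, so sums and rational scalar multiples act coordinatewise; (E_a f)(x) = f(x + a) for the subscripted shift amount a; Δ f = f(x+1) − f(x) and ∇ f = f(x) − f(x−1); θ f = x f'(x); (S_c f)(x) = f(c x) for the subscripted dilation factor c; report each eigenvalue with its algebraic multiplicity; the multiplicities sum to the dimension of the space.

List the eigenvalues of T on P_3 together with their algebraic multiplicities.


λ = 3/2 (multiplicity 1), λ = 11/2 (multiplicity 1), λ = 31/2 (multiplicity 1), λ = 87/2 (multiplicity 1)

image of 1: 3/2
image of x: (11/2)x + 5/3
image of x^2: (31/2)x^2 + (14/3)x + 17/9
image of x^3: (87/2)x^3 + 9x^2 + 7x + 17/9
the matrix is upper triangular; its diagonal is (3/2, 11/2, 31/2, 87/2)
for a triangular matrix the eigenvalues are the diagonal entries, with algebraic multiplicity their repetition count


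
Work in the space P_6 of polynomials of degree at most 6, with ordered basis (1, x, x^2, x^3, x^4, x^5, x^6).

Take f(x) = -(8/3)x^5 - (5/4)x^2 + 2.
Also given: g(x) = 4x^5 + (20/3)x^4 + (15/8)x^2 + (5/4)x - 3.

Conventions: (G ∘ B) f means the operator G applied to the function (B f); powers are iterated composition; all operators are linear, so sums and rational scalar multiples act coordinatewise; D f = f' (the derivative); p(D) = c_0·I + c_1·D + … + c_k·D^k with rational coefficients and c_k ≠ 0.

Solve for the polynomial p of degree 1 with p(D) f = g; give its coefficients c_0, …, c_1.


D^0 f = -(8/3)x^5 - (5/4)x^2 + 2
D^1 f = -(40/3)x^4 - (5/2)x
matching coefficients of g against c_0 f + c_1 Df + … from the top degree down determines the c_i
solution: c_0 = -3/2, c_1 = -1/2

c_0 = -3/2, c_1 = -1/2


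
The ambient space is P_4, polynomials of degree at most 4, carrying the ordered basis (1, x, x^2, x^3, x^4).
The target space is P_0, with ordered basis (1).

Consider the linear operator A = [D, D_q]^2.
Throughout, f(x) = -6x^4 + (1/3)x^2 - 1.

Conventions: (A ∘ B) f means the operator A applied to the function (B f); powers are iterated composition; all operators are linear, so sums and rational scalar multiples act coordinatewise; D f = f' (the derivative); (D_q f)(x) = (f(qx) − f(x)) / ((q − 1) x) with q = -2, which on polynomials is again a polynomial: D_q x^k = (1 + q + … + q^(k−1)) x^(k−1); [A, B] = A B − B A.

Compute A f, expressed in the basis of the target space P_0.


the result is g(x) = -486

D_q f = 30x^3 - (1/3)x
D D_q f = 90x^2 - 1/3
D f = -24x^3 + (2/3)x
D_q D f = -72x^2 + 2/3
[D, D_q] f = 162x^2 - 1
D_q [D, D_q] f = -162x
D D_q [D, D_q] f = -162
D [D, D_q] f = 324x
D_q D [D, D_q] f = 324
[D, D_q] [D, D_q] f = -486


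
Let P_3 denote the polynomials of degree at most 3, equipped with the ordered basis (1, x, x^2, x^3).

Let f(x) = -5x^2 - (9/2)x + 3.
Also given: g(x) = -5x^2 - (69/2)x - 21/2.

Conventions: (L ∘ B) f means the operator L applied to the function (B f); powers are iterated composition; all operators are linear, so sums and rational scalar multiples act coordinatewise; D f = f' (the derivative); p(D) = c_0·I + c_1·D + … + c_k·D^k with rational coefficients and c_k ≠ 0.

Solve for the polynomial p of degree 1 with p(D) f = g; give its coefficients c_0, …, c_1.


D^0 f = -5x^2 - (9/2)x + 3
D^1 f = -10x - 9/2
matching coefficients of g against c_0 f + c_1 Df + … from the top degree down determines the c_i
solution: c_0 = 1, c_1 = 3

p(D) = I + 3·D, i.e. c_0 = 1, c_1 = 3


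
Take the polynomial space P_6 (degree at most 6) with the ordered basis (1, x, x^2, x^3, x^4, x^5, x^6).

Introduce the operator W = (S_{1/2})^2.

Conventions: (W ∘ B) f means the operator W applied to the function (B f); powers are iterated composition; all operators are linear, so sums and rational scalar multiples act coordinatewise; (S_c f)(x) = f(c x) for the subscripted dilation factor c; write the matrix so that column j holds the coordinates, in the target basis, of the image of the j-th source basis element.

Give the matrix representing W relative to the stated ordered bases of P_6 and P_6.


the matrix is [[1, 0, 0, 0, 0, 0, 0]; [0, 1/4, 0, 0, 0, 0, 0]; [0, 0, 1/16, 0, 0, 0, 0]; [0, 0, 0, 1/64, 0, 0, 0]; [0, 0, 0, 0, 1/256, 0, 0]; [0, 0, 0, 0, 0, 1/1024, 0]; [0, 0, 0, 0, 0, 0, 1/4096]] (rows listed top to bottom)

image of 1: 1
image of x: (1/4)x
image of x^2: (1/16)x^2
image of x^3: (1/64)x^3
image of x^4: (1/256)x^4
image of x^5: (1/1024)x^5
image of x^6: (1/4096)x^6
each image's coordinates form column j of the matrix


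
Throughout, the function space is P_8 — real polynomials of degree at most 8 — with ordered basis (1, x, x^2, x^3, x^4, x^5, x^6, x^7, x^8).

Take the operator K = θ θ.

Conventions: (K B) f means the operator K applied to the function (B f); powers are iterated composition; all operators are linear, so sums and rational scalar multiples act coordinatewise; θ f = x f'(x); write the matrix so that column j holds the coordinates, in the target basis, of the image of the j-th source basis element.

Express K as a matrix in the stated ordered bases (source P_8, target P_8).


the matrix is [[0, 0, 0, 0, 0, 0, 0, 0, 0]; [0, 1, 0, 0, 0, 0, 0, 0, 0]; [0, 0, 4, 0, 0, 0, 0, 0, 0]; [0, 0, 0, 9, 0, 0, 0, 0, 0]; [0, 0, 0, 0, 16, 0, 0, 0, 0]; [0, 0, 0, 0, 0, 25, 0, 0, 0]; [0, 0, 0, 0, 0, 0, 36, 0, 0]; [0, 0, 0, 0, 0, 0, 0, 49, 0]; [0, 0, 0, 0, 0, 0, 0, 0, 64]] (rows listed top to bottom)

image of 1: 0
image of x: x
image of x^2: 4x^2
image of x^3: 9x^3
image of x^4: 16x^4
image of x^5: 25x^5
image of x^6: 36x^6
image of x^7: 49x^7
image of x^8: 64x^8
each image's coordinates form column j of the matrix


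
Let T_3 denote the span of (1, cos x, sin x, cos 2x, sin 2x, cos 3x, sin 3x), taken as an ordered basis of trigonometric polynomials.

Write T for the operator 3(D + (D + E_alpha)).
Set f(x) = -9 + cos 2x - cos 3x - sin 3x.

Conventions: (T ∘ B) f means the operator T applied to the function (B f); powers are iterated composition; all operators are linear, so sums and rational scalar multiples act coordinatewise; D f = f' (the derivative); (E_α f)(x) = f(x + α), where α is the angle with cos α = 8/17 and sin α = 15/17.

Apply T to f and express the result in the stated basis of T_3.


D f = -2sin 2x - 3cos 3x + 3sin 3x
D f = -2sin 2x - 3cos 3x + 3sin 3x
E_alpha f = -9 - (161/289)cos 2x - (240/289)sin 2x + (5383/4913)cos 3x + (4393/4913)sin 3x
(D + E_alpha) f = -9 - (161/289)cos 2x - (818/289)sin 2x - (9356/4913)cos 3x + (19132/4913)sin 3x
(D + (D + E_alpha)) f = -9 - (161/289)cos 2x - (1396/289)sin 2x - (24095/4913)cos 3x + (33871/4913)sin 3x
(3(D + (D + E_alpha))) f = -27 - (483/289)cos 2x - (4188/289)sin 2x - (72285/4913)cos 3x + (101613/4913)sin 3x

the image equals g(x) = -27 - (483/289)cos 2x - (4188/289)sin 2x - (72285/4913)cos 3x + (101613/4913)sin 3x


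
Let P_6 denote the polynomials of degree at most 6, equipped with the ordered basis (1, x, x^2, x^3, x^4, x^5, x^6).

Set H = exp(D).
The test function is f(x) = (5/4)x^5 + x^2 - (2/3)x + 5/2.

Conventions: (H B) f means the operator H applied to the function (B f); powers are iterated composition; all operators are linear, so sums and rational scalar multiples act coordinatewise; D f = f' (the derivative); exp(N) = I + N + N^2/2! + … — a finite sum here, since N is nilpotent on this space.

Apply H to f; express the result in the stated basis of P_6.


order-1 term: (25/4)x^4 + 2x - 2/3
order-2 term: (25/2)x^3 + 1
order-3 term: (25/2)x^2
order-4 term: (25/4)x
order-5 term: 5/4
the series for exp(D) f terminates at order 5
exp(D) f = (5/4)x^5 + (25/4)x^4 + (25/2)x^3 + (27/2)x^2 + (91/12)x + 49/12

the image equals g(x) = (5/4)x^5 + (25/4)x^4 + (25/2)x^3 + (27/2)x^2 + (91/12)x + 49/12


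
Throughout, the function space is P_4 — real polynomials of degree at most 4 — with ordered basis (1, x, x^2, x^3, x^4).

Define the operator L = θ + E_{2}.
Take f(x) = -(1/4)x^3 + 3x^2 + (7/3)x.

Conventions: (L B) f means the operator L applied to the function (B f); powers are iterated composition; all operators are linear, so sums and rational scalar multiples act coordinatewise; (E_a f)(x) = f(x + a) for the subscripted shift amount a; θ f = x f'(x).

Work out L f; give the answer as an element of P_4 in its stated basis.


θ f = -(3/4)x^3 + 6x^2 + (7/3)x
E_{2} f = -(1/4)x^3 + (3/2)x^2 + (34/3)x + 44/3
(θ + E_{2}) f = -x^3 + (15/2)x^2 + (41/3)x + 44/3

g(x) = -x^3 + (15/2)x^2 + (41/3)x + 44/3


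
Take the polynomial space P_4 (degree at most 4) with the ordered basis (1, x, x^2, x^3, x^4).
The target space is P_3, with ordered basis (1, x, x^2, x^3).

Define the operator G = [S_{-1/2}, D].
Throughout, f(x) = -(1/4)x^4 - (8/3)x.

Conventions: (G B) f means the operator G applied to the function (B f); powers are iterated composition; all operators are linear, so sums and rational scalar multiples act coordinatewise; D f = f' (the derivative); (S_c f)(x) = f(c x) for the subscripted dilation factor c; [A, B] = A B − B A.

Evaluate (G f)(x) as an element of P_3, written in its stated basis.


D f = -x^3 - 8/3
S_{-1/2} D f = (1/8)x^3 - 8/3
S_{-1/2} f = -(1/64)x^4 + (4/3)x
D S_{-1/2} f = -(1/16)x^3 + 4/3
[S_{-1/2}, D] f = (3/16)x^3 - 4

the image equals g(x) = (3/16)x^3 - 4


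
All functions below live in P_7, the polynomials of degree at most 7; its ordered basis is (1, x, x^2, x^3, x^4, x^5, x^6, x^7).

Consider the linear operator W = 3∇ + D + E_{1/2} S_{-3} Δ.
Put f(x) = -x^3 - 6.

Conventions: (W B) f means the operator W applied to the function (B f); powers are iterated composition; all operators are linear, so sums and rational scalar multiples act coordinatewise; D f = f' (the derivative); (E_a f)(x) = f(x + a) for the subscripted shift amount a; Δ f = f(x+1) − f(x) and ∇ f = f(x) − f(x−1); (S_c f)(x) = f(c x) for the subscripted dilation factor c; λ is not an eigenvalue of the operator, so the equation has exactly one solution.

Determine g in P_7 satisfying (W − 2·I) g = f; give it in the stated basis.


the result is g(x) = (1/2)x^3 + (39/4)x^2 + 12x + 163/16

write g with unknown coordinates in the stated basis and equate coefficients in (W − 2·I) g = f
solving from the highest basis element down gives g = (1/2)x^3 + (39/4)x^2 + 12x + 163/16
check: W g = (39/2)x^2 + 24x + 115/8
so W g − 2·g = -x^3 - 6 = f ✓


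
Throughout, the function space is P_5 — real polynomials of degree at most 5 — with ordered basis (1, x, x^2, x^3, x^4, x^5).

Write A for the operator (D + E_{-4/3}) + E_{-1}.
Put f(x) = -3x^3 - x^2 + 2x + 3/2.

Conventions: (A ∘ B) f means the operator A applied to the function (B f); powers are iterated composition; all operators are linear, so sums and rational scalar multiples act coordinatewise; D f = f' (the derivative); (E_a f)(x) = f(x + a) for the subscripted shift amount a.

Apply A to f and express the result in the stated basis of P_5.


D f = -9x^2 - 2x + 2
E_{-4/3} f = -3x^3 + 11x^2 - (34/3)x + 25/6
(D + E_{-4/3}) f = -3x^3 + 2x^2 - (40/3)x + 37/6
E_{-1} f = -3x^3 + 8x^2 - 5x + 3/2
((D + E_{-4/3}) + E_{-1}) f = -6x^3 + 10x^2 - (55/3)x + 23/3

the result is g(x) = -6x^3 + 10x^2 - (55/3)x + 23/3


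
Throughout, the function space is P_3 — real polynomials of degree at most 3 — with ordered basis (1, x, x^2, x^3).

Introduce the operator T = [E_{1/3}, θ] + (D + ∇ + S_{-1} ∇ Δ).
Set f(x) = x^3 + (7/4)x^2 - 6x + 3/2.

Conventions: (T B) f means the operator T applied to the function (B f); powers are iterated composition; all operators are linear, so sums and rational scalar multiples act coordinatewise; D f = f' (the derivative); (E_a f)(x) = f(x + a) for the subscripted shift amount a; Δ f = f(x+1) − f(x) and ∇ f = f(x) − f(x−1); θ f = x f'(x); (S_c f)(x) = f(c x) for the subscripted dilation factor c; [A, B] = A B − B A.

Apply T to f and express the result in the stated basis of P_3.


θ f = 3x^3 + (7/2)x^2 - 6x
E_{1/3} θ f = 3x^3 + (13/2)x^2 - (8/3)x - 3/2
E_{1/3} f = x^3 + (11/4)x^2 - (9/2)x - 29/108
θ E_{1/3} f = 3x^3 + (11/2)x^2 - (9/2)x
[E_{1/3}, θ] f = x^2 + (11/6)x - 3/2
D f = 3x^2 + (7/2)x - 6
∇ f = 3x^2 + (1/2)x - 27/4
Δ f = 3x^2 + (13/2)x - 13/4
∇ Δ f = 6x + 7/2
S_{-1} ∇ Δ f = -6x + 7/2
(D + ∇ + S_{-1} ∇ Δ) f = 6x^2 - 2x - 37/4
([E_{1/3}, θ] + (D + ∇ + S_{-1} ∇ Δ)) f = 7x^2 - (1/6)x - 43/4

the result is g(x) = 7x^2 - (1/6)x - 43/4


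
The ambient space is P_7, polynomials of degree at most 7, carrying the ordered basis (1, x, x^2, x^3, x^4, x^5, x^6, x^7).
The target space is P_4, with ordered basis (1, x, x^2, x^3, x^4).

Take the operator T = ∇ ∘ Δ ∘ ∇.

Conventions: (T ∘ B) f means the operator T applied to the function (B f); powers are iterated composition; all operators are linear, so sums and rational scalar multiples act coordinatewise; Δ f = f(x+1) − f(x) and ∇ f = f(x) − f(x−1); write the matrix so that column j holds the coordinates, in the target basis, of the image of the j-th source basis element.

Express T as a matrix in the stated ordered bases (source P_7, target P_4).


image of 1: 0
image of x: 0
image of x^2: 0
image of x^3: 6
image of x^4: 24x - 12
image of x^5: 60x^2 - 60x + 30
image of x^6: 120x^3 - 180x^2 + 180x - 60
image of x^7: 210x^4 - 420x^3 + 630x^2 - 420x + 126
each image's coordinates form column j of the matrix

the matrix is [[0, 0, 0, 6, -12, 30, -60, 126]; [0, 0, 0, 0, 24, -60, 180, -420]; [0, 0, 0, 0, 0, 60, -180, 630]; [0, 0, 0, 0, 0, 0, 120, -420]; [0, 0, 0, 0, 0, 0, 0, 210]] (rows listed top to bottom)


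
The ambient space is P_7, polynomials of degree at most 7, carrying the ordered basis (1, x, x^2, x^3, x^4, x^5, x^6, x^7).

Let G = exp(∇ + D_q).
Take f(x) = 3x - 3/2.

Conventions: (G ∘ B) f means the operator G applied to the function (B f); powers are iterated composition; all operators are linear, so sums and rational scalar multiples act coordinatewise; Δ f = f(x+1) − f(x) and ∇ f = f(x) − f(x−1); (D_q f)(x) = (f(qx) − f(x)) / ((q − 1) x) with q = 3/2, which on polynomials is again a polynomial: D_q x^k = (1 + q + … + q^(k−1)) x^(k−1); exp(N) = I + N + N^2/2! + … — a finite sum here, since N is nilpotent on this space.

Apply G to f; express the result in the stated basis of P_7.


the image equals g(x) = 3x + 9/2

order-1 term: 6
the series for exp(∇ + D_q) f terminates at order 1
exp(∇ + D_q) f = 3x + 9/2
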